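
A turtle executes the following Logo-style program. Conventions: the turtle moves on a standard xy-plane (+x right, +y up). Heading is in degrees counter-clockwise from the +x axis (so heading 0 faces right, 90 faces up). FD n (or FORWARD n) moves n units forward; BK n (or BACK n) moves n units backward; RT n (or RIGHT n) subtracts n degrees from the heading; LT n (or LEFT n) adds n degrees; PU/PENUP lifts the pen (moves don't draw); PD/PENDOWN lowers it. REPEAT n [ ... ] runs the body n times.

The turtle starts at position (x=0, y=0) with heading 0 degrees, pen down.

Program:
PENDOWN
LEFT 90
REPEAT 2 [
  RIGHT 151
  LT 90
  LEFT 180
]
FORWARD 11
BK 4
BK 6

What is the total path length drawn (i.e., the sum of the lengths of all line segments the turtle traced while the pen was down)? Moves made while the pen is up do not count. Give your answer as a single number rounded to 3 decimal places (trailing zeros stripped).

Answer: 21

Derivation:
Executing turtle program step by step:
Start: pos=(0,0), heading=0, pen down
PD: pen down
LT 90: heading 0 -> 90
REPEAT 2 [
  -- iteration 1/2 --
  RT 151: heading 90 -> 299
  LT 90: heading 299 -> 29
  LT 180: heading 29 -> 209
  -- iteration 2/2 --
  RT 151: heading 209 -> 58
  LT 90: heading 58 -> 148
  LT 180: heading 148 -> 328
]
FD 11: (0,0) -> (9.329,-5.829) [heading=328, draw]
BK 4: (9.329,-5.829) -> (5.936,-3.709) [heading=328, draw]
BK 6: (5.936,-3.709) -> (0.848,-0.53) [heading=328, draw]
Final: pos=(0.848,-0.53), heading=328, 3 segment(s) drawn

Segment lengths:
  seg 1: (0,0) -> (9.329,-5.829), length = 11
  seg 2: (9.329,-5.829) -> (5.936,-3.709), length = 4
  seg 3: (5.936,-3.709) -> (0.848,-0.53), length = 6
Total = 21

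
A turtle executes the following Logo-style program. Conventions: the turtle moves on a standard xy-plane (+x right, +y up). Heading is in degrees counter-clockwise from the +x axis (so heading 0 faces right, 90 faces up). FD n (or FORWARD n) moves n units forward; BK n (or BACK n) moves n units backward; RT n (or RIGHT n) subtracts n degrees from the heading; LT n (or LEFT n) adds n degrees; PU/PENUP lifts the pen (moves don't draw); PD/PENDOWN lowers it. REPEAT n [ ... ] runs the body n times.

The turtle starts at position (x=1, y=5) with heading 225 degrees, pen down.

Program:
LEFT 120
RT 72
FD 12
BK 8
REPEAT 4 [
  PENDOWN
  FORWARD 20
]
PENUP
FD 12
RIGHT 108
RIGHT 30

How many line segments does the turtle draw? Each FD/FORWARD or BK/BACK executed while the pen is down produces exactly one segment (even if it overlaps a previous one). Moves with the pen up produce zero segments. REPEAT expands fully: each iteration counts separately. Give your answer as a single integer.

Executing turtle program step by step:
Start: pos=(1,5), heading=225, pen down
LT 120: heading 225 -> 345
RT 72: heading 345 -> 273
FD 12: (1,5) -> (1.628,-6.984) [heading=273, draw]
BK 8: (1.628,-6.984) -> (1.209,1.005) [heading=273, draw]
REPEAT 4 [
  -- iteration 1/4 --
  PD: pen down
  FD 20: (1.209,1.005) -> (2.256,-18.967) [heading=273, draw]
  -- iteration 2/4 --
  PD: pen down
  FD 20: (2.256,-18.967) -> (3.303,-38.94) [heading=273, draw]
  -- iteration 3/4 --
  PD: pen down
  FD 20: (3.303,-38.94) -> (4.35,-58.912) [heading=273, draw]
  -- iteration 4/4 --
  PD: pen down
  FD 20: (4.35,-58.912) -> (5.396,-78.885) [heading=273, draw]
]
PU: pen up
FD 12: (5.396,-78.885) -> (6.024,-90.868) [heading=273, move]
RT 108: heading 273 -> 165
RT 30: heading 165 -> 135
Final: pos=(6.024,-90.868), heading=135, 6 segment(s) drawn
Segments drawn: 6

Answer: 6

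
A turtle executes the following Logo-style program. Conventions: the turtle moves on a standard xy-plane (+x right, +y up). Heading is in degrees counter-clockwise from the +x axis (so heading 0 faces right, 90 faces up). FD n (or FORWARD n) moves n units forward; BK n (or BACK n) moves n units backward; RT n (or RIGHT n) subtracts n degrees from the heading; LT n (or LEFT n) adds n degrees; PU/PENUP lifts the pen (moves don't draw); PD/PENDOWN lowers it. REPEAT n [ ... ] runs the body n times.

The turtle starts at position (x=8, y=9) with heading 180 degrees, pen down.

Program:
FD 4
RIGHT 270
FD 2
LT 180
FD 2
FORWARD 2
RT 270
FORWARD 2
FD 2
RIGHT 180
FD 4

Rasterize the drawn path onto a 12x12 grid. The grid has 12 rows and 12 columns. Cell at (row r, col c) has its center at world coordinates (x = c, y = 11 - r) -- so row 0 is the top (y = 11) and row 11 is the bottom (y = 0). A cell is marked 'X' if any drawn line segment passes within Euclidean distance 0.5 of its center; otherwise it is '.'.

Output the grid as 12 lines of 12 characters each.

Answer: XXXXX.......
....X.......
....XXXXX...
....X.......
....X.......
............
............
............
............
............
............
............

Derivation:
Segment 0: (8,9) -> (4,9)
Segment 1: (4,9) -> (4,7)
Segment 2: (4,7) -> (4,9)
Segment 3: (4,9) -> (4,11)
Segment 4: (4,11) -> (2,11)
Segment 5: (2,11) -> (0,11)
Segment 6: (0,11) -> (4,11)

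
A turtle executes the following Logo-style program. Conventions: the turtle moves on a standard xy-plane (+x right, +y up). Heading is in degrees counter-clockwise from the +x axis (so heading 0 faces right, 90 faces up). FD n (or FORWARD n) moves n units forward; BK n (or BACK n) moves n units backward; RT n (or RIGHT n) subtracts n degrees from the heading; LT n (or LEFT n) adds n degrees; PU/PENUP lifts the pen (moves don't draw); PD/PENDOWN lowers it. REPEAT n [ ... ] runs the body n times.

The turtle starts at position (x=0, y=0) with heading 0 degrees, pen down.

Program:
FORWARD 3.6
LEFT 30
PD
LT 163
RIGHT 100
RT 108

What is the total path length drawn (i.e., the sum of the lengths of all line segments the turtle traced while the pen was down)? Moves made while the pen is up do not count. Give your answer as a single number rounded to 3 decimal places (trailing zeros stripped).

Executing turtle program step by step:
Start: pos=(0,0), heading=0, pen down
FD 3.6: (0,0) -> (3.6,0) [heading=0, draw]
LT 30: heading 0 -> 30
PD: pen down
LT 163: heading 30 -> 193
RT 100: heading 193 -> 93
RT 108: heading 93 -> 345
Final: pos=(3.6,0), heading=345, 1 segment(s) drawn

Segment lengths:
  seg 1: (0,0) -> (3.6,0), length = 3.6
Total = 3.6

Answer: 3.6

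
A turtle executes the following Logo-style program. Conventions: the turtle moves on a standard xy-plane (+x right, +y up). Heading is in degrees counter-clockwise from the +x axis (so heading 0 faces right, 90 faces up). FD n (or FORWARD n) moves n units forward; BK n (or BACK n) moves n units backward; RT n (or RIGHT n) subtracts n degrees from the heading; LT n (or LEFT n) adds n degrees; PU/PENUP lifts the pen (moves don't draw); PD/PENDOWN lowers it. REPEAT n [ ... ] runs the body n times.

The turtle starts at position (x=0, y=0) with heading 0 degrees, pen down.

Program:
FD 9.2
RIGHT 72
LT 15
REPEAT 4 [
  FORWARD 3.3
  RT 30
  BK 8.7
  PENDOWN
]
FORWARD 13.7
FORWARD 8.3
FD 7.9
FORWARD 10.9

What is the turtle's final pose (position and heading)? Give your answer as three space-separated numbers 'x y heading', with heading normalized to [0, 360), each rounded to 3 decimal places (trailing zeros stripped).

Executing turtle program step by step:
Start: pos=(0,0), heading=0, pen down
FD 9.2: (0,0) -> (9.2,0) [heading=0, draw]
RT 72: heading 0 -> 288
LT 15: heading 288 -> 303
REPEAT 4 [
  -- iteration 1/4 --
  FD 3.3: (9.2,0) -> (10.997,-2.768) [heading=303, draw]
  RT 30: heading 303 -> 273
  BK 8.7: (10.997,-2.768) -> (10.542,5.92) [heading=273, draw]
  PD: pen down
  -- iteration 2/4 --
  FD 3.3: (10.542,5.92) -> (10.715,2.625) [heading=273, draw]
  RT 30: heading 273 -> 243
  BK 8.7: (10.715,2.625) -> (14.664,10.377) [heading=243, draw]
  PD: pen down
  -- iteration 3/4 --
  FD 3.3: (14.664,10.377) -> (13.166,7.436) [heading=243, draw]
  RT 30: heading 243 -> 213
  BK 8.7: (13.166,7.436) -> (20.463,12.175) [heading=213, draw]
  PD: pen down
  -- iteration 4/4 --
  FD 3.3: (20.463,12.175) -> (17.695,10.377) [heading=213, draw]
  RT 30: heading 213 -> 183
  BK 8.7: (17.695,10.377) -> (26.383,10.833) [heading=183, draw]
  PD: pen down
]
FD 13.7: (26.383,10.833) -> (12.702,10.116) [heading=183, draw]
FD 8.3: (12.702,10.116) -> (4.413,9.681) [heading=183, draw]
FD 7.9: (4.413,9.681) -> (-3.476,9.268) [heading=183, draw]
FD 10.9: (-3.476,9.268) -> (-14.361,8.697) [heading=183, draw]
Final: pos=(-14.361,8.697), heading=183, 13 segment(s) drawn

Answer: -14.361 8.697 183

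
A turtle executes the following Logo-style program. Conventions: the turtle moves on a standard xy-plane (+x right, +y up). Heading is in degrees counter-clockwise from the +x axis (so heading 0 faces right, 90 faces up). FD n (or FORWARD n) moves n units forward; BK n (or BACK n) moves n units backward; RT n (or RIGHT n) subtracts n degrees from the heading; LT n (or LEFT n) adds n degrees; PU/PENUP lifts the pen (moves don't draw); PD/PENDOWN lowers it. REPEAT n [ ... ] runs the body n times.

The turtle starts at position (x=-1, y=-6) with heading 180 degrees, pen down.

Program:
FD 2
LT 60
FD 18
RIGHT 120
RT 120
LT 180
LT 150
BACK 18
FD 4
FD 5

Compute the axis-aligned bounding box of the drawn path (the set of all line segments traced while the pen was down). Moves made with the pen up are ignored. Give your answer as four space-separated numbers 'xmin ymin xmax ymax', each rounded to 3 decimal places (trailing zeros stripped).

Executing turtle program step by step:
Start: pos=(-1,-6), heading=180, pen down
FD 2: (-1,-6) -> (-3,-6) [heading=180, draw]
LT 60: heading 180 -> 240
FD 18: (-3,-6) -> (-12,-21.588) [heading=240, draw]
RT 120: heading 240 -> 120
RT 120: heading 120 -> 0
LT 180: heading 0 -> 180
LT 150: heading 180 -> 330
BK 18: (-12,-21.588) -> (-27.588,-12.588) [heading=330, draw]
FD 4: (-27.588,-12.588) -> (-24.124,-14.588) [heading=330, draw]
FD 5: (-24.124,-14.588) -> (-19.794,-17.088) [heading=330, draw]
Final: pos=(-19.794,-17.088), heading=330, 5 segment(s) drawn

Segment endpoints: x in {-27.588, -24.124, -19.794, -12, -3, -1}, y in {-21.588, -17.088, -14.588, -12.588, -6}
xmin=-27.588, ymin=-21.588, xmax=-1, ymax=-6

Answer: -27.588 -21.588 -1 -6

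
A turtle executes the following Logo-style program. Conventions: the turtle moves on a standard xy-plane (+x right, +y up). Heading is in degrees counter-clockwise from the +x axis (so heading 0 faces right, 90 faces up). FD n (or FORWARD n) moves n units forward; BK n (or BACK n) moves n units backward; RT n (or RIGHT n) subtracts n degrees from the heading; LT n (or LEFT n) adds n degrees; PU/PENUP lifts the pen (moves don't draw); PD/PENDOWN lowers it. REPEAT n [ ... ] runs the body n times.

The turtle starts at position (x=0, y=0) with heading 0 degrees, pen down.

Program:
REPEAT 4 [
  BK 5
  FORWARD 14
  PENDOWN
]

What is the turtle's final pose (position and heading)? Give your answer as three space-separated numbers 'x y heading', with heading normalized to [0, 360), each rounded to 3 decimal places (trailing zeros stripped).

Executing turtle program step by step:
Start: pos=(0,0), heading=0, pen down
REPEAT 4 [
  -- iteration 1/4 --
  BK 5: (0,0) -> (-5,0) [heading=0, draw]
  FD 14: (-5,0) -> (9,0) [heading=0, draw]
  PD: pen down
  -- iteration 2/4 --
  BK 5: (9,0) -> (4,0) [heading=0, draw]
  FD 14: (4,0) -> (18,0) [heading=0, draw]
  PD: pen down
  -- iteration 3/4 --
  BK 5: (18,0) -> (13,0) [heading=0, draw]
  FD 14: (13,0) -> (27,0) [heading=0, draw]
  PD: pen down
  -- iteration 4/4 --
  BK 5: (27,0) -> (22,0) [heading=0, draw]
  FD 14: (22,0) -> (36,0) [heading=0, draw]
  PD: pen down
]
Final: pos=(36,0), heading=0, 8 segment(s) drawn

Answer: 36 0 0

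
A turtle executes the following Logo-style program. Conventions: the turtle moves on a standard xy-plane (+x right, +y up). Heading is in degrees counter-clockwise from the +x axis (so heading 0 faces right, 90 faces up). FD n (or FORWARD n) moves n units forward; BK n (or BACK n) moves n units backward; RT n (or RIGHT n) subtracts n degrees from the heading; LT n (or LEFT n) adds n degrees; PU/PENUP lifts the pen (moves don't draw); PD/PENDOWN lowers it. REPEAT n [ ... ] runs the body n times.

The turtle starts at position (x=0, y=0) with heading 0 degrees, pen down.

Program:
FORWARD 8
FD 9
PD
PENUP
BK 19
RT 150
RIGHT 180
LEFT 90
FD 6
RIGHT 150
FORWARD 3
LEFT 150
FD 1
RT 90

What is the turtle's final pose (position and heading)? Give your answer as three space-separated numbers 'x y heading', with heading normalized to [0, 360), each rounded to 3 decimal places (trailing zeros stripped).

Executing turtle program step by step:
Start: pos=(0,0), heading=0, pen down
FD 8: (0,0) -> (8,0) [heading=0, draw]
FD 9: (8,0) -> (17,0) [heading=0, draw]
PD: pen down
PU: pen up
BK 19: (17,0) -> (-2,0) [heading=0, move]
RT 150: heading 0 -> 210
RT 180: heading 210 -> 30
LT 90: heading 30 -> 120
FD 6: (-2,0) -> (-5,5.196) [heading=120, move]
RT 150: heading 120 -> 330
FD 3: (-5,5.196) -> (-2.402,3.696) [heading=330, move]
LT 150: heading 330 -> 120
FD 1: (-2.402,3.696) -> (-2.902,4.562) [heading=120, move]
RT 90: heading 120 -> 30
Final: pos=(-2.902,4.562), heading=30, 2 segment(s) drawn

Answer: -2.902 4.562 30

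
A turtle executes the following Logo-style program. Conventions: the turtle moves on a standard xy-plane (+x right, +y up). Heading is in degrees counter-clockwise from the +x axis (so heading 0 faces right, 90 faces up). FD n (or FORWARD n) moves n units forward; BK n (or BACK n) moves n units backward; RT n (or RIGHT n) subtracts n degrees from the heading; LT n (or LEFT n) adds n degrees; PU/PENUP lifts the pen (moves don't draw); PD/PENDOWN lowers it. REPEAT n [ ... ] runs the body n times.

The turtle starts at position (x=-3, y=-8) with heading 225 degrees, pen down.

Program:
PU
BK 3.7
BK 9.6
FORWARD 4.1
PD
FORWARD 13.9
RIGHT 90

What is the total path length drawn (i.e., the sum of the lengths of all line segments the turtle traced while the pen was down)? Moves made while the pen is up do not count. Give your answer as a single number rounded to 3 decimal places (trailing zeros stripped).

Answer: 13.9

Derivation:
Executing turtle program step by step:
Start: pos=(-3,-8), heading=225, pen down
PU: pen up
BK 3.7: (-3,-8) -> (-0.384,-5.384) [heading=225, move]
BK 9.6: (-0.384,-5.384) -> (6.405,1.405) [heading=225, move]
FD 4.1: (6.405,1.405) -> (3.505,-1.495) [heading=225, move]
PD: pen down
FD 13.9: (3.505,-1.495) -> (-6.323,-11.323) [heading=225, draw]
RT 90: heading 225 -> 135
Final: pos=(-6.323,-11.323), heading=135, 1 segment(s) drawn

Segment lengths:
  seg 1: (3.505,-1.495) -> (-6.323,-11.323), length = 13.9
Total = 13.9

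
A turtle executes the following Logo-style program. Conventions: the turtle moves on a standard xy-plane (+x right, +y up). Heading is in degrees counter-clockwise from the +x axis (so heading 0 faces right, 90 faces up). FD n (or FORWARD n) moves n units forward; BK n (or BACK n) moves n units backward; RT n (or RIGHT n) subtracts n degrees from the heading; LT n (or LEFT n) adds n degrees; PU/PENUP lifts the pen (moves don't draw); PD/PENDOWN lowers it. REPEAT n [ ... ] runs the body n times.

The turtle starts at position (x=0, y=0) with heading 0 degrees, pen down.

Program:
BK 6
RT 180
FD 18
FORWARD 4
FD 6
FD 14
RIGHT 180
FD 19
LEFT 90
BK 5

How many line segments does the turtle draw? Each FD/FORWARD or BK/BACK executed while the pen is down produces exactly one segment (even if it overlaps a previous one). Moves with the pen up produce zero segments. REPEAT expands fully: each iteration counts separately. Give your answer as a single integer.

Executing turtle program step by step:
Start: pos=(0,0), heading=0, pen down
BK 6: (0,0) -> (-6,0) [heading=0, draw]
RT 180: heading 0 -> 180
FD 18: (-6,0) -> (-24,0) [heading=180, draw]
FD 4: (-24,0) -> (-28,0) [heading=180, draw]
FD 6: (-28,0) -> (-34,0) [heading=180, draw]
FD 14: (-34,0) -> (-48,0) [heading=180, draw]
RT 180: heading 180 -> 0
FD 19: (-48,0) -> (-29,0) [heading=0, draw]
LT 90: heading 0 -> 90
BK 5: (-29,0) -> (-29,-5) [heading=90, draw]
Final: pos=(-29,-5), heading=90, 7 segment(s) drawn
Segments drawn: 7

Answer: 7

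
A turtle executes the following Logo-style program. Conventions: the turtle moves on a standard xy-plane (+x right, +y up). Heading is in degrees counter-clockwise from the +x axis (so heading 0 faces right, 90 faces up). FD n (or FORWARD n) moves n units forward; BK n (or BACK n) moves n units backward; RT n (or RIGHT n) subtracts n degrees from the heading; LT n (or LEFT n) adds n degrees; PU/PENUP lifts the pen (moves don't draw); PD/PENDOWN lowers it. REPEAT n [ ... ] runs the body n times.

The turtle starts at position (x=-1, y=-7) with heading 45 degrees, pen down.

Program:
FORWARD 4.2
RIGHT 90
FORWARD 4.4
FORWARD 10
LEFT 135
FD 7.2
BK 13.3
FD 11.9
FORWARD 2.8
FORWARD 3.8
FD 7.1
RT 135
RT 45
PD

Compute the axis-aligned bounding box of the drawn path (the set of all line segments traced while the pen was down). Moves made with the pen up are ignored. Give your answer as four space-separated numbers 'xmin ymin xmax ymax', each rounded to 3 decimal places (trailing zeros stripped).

Answer: -1 -20.312 12.152 5.288

Derivation:
Executing turtle program step by step:
Start: pos=(-1,-7), heading=45, pen down
FD 4.2: (-1,-7) -> (1.97,-4.03) [heading=45, draw]
RT 90: heading 45 -> 315
FD 4.4: (1.97,-4.03) -> (5.081,-7.141) [heading=315, draw]
FD 10: (5.081,-7.141) -> (12.152,-14.212) [heading=315, draw]
LT 135: heading 315 -> 90
FD 7.2: (12.152,-14.212) -> (12.152,-7.012) [heading=90, draw]
BK 13.3: (12.152,-7.012) -> (12.152,-20.312) [heading=90, draw]
FD 11.9: (12.152,-20.312) -> (12.152,-8.412) [heading=90, draw]
FD 2.8: (12.152,-8.412) -> (12.152,-5.612) [heading=90, draw]
FD 3.8: (12.152,-5.612) -> (12.152,-1.812) [heading=90, draw]
FD 7.1: (12.152,-1.812) -> (12.152,5.288) [heading=90, draw]
RT 135: heading 90 -> 315
RT 45: heading 315 -> 270
PD: pen down
Final: pos=(12.152,5.288), heading=270, 9 segment(s) drawn

Segment endpoints: x in {-1, 1.97, 5.081, 12.152}, y in {-20.312, -14.212, -8.412, -7.141, -7.012, -7, -5.612, -4.03, -1.812, 5.288}
xmin=-1, ymin=-20.312, xmax=12.152, ymax=5.288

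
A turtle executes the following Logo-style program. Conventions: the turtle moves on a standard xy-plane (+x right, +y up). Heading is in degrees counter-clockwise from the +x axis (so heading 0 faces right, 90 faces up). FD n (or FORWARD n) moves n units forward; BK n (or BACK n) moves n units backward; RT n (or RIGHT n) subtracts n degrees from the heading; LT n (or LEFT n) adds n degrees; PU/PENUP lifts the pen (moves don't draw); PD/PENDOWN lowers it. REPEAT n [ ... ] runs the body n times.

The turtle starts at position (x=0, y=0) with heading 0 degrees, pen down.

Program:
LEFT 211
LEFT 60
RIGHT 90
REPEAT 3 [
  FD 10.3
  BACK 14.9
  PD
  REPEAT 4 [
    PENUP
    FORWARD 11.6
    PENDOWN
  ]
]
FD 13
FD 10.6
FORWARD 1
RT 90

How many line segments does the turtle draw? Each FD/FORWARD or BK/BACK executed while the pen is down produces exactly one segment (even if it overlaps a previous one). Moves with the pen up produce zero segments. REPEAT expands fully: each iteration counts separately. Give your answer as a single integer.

Executing turtle program step by step:
Start: pos=(0,0), heading=0, pen down
LT 211: heading 0 -> 211
LT 60: heading 211 -> 271
RT 90: heading 271 -> 181
REPEAT 3 [
  -- iteration 1/3 --
  FD 10.3: (0,0) -> (-10.298,-0.18) [heading=181, draw]
  BK 14.9: (-10.298,-0.18) -> (4.599,0.08) [heading=181, draw]
  PD: pen down
  REPEAT 4 [
    -- iteration 1/4 --
    PU: pen up
    FD 11.6: (4.599,0.08) -> (-6.999,-0.122) [heading=181, move]
    PD: pen down
    -- iteration 2/4 --
    PU: pen up
    FD 11.6: (-6.999,-0.122) -> (-18.597,-0.325) [heading=181, move]
    PD: pen down
    -- iteration 3/4 --
    PU: pen up
    FD 11.6: (-18.597,-0.325) -> (-30.195,-0.527) [heading=181, move]
    PD: pen down
    -- iteration 4/4 --
    PU: pen up
    FD 11.6: (-30.195,-0.527) -> (-41.794,-0.73) [heading=181, move]
    PD: pen down
  ]
  -- iteration 2/3 --
  FD 10.3: (-41.794,-0.73) -> (-52.092,-0.909) [heading=181, draw]
  BK 14.9: (-52.092,-0.909) -> (-37.194,-0.649) [heading=181, draw]
  PD: pen down
  REPEAT 4 [
    -- iteration 1/4 --
    PU: pen up
    FD 11.6: (-37.194,-0.649) -> (-48.793,-0.852) [heading=181, move]
    PD: pen down
    -- iteration 2/4 --
    PU: pen up
    FD 11.6: (-48.793,-0.852) -> (-60.391,-1.054) [heading=181, move]
    PD: pen down
    -- iteration 3/4 --
    PU: pen up
    FD 11.6: (-60.391,-1.054) -> (-71.989,-1.257) [heading=181, move]
    PD: pen down
    -- iteration 4/4 --
    PU: pen up
    FD 11.6: (-71.989,-1.257) -> (-83.587,-1.459) [heading=181, move]
    PD: pen down
  ]
  -- iteration 3/3 --
  FD 10.3: (-83.587,-1.459) -> (-93.886,-1.639) [heading=181, draw]
  BK 14.9: (-93.886,-1.639) -> (-78.988,-1.379) [heading=181, draw]
  PD: pen down
  REPEAT 4 [
    -- iteration 1/4 --
    PU: pen up
    FD 11.6: (-78.988,-1.379) -> (-90.586,-1.581) [heading=181, move]
    PD: pen down
    -- iteration 2/4 --
    PU: pen up
    FD 11.6: (-90.586,-1.581) -> (-102.184,-1.784) [heading=181, move]
    PD: pen down
    -- iteration 3/4 --
    PU: pen up
    FD 11.6: (-102.184,-1.784) -> (-113.783,-1.986) [heading=181, move]
    PD: pen down
    -- iteration 4/4 --
    PU: pen up
    FD 11.6: (-113.783,-1.986) -> (-125.381,-2.189) [heading=181, move]
    PD: pen down
  ]
]
FD 13: (-125.381,-2.189) -> (-138.379,-2.415) [heading=181, draw]
FD 10.6: (-138.379,-2.415) -> (-148.977,-2.6) [heading=181, draw]
FD 1: (-148.977,-2.6) -> (-149.977,-2.618) [heading=181, draw]
RT 90: heading 181 -> 91
Final: pos=(-149.977,-2.618), heading=91, 9 segment(s) drawn
Segments drawn: 9

Answer: 9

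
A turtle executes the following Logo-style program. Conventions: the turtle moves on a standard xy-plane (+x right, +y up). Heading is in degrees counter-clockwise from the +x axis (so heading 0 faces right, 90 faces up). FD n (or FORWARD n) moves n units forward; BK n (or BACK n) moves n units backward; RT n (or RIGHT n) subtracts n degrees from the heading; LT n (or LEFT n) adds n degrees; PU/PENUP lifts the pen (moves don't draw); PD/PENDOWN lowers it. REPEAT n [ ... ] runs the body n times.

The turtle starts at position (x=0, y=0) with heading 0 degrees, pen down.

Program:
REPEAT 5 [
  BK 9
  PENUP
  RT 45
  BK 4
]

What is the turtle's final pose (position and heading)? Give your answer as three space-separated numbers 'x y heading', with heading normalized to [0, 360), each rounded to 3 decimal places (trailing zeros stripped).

Answer: 6.828 28.556 135

Derivation:
Executing turtle program step by step:
Start: pos=(0,0), heading=0, pen down
REPEAT 5 [
  -- iteration 1/5 --
  BK 9: (0,0) -> (-9,0) [heading=0, draw]
  PU: pen up
  RT 45: heading 0 -> 315
  BK 4: (-9,0) -> (-11.828,2.828) [heading=315, move]
  -- iteration 2/5 --
  BK 9: (-11.828,2.828) -> (-18.192,9.192) [heading=315, move]
  PU: pen up
  RT 45: heading 315 -> 270
  BK 4: (-18.192,9.192) -> (-18.192,13.192) [heading=270, move]
  -- iteration 3/5 --
  BK 9: (-18.192,13.192) -> (-18.192,22.192) [heading=270, move]
  PU: pen up
  RT 45: heading 270 -> 225
  BK 4: (-18.192,22.192) -> (-15.364,25.021) [heading=225, move]
  -- iteration 4/5 --
  BK 9: (-15.364,25.021) -> (-9,31.385) [heading=225, move]
  PU: pen up
  RT 45: heading 225 -> 180
  BK 4: (-9,31.385) -> (-5,31.385) [heading=180, move]
  -- iteration 5/5 --
  BK 9: (-5,31.385) -> (4,31.385) [heading=180, move]
  PU: pen up
  RT 45: heading 180 -> 135
  BK 4: (4,31.385) -> (6.828,28.556) [heading=135, move]
]
Final: pos=(6.828,28.556), heading=135, 1 segment(s) drawn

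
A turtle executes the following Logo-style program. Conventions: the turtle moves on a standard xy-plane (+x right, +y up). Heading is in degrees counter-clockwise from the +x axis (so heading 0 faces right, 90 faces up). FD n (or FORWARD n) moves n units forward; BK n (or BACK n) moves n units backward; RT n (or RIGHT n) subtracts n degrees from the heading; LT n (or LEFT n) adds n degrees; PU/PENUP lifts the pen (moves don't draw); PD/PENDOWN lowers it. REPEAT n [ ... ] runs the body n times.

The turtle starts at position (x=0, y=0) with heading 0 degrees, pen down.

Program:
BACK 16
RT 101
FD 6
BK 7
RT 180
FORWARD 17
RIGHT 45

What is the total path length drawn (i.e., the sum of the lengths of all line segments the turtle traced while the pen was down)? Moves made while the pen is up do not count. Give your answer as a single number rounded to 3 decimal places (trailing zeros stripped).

Executing turtle program step by step:
Start: pos=(0,0), heading=0, pen down
BK 16: (0,0) -> (-16,0) [heading=0, draw]
RT 101: heading 0 -> 259
FD 6: (-16,0) -> (-17.145,-5.89) [heading=259, draw]
BK 7: (-17.145,-5.89) -> (-15.809,0.982) [heading=259, draw]
RT 180: heading 259 -> 79
FD 17: (-15.809,0.982) -> (-12.565,17.669) [heading=79, draw]
RT 45: heading 79 -> 34
Final: pos=(-12.565,17.669), heading=34, 4 segment(s) drawn

Segment lengths:
  seg 1: (0,0) -> (-16,0), length = 16
  seg 2: (-16,0) -> (-17.145,-5.89), length = 6
  seg 3: (-17.145,-5.89) -> (-15.809,0.982), length = 7
  seg 4: (-15.809,0.982) -> (-12.565,17.669), length = 17
Total = 46

Answer: 46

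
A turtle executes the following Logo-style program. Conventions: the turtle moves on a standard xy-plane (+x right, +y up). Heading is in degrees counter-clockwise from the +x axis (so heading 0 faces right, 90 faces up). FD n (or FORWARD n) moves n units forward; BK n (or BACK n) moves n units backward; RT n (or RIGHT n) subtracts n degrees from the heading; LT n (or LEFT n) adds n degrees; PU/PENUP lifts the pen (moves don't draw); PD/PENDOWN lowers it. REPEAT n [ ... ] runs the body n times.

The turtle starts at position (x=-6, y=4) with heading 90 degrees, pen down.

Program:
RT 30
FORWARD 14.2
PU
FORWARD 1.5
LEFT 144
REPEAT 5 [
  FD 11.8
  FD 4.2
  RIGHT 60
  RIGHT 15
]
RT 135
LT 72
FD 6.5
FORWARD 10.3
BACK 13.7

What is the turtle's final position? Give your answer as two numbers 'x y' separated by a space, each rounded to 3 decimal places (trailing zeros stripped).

Executing turtle program step by step:
Start: pos=(-6,4), heading=90, pen down
RT 30: heading 90 -> 60
FD 14.2: (-6,4) -> (1.1,16.298) [heading=60, draw]
PU: pen up
FD 1.5: (1.1,16.298) -> (1.85,17.597) [heading=60, move]
LT 144: heading 60 -> 204
REPEAT 5 [
  -- iteration 1/5 --
  FD 11.8: (1.85,17.597) -> (-8.93,12.797) [heading=204, move]
  FD 4.2: (-8.93,12.797) -> (-12.767,11.089) [heading=204, move]
  RT 60: heading 204 -> 144
  RT 15: heading 144 -> 129
  -- iteration 2/5 --
  FD 11.8: (-12.767,11.089) -> (-20.193,20.259) [heading=129, move]
  FD 4.2: (-20.193,20.259) -> (-22.836,23.523) [heading=129, move]
  RT 60: heading 129 -> 69
  RT 15: heading 69 -> 54
  -- iteration 3/5 --
  FD 11.8: (-22.836,23.523) -> (-15.9,33.07) [heading=54, move]
  FD 4.2: (-15.9,33.07) -> (-13.431,36.467) [heading=54, move]
  RT 60: heading 54 -> 354
  RT 15: heading 354 -> 339
  -- iteration 4/5 --
  FD 11.8: (-13.431,36.467) -> (-2.415,32.239) [heading=339, move]
  FD 4.2: (-2.415,32.239) -> (1.506,30.734) [heading=339, move]
  RT 60: heading 339 -> 279
  RT 15: heading 279 -> 264
  -- iteration 5/5 --
  FD 11.8: (1.506,30.734) -> (0.273,18.998) [heading=264, move]
  FD 4.2: (0.273,18.998) -> (-0.166,14.821) [heading=264, move]
  RT 60: heading 264 -> 204
  RT 15: heading 204 -> 189
]
RT 135: heading 189 -> 54
LT 72: heading 54 -> 126
FD 6.5: (-0.166,14.821) -> (-3.987,20.08) [heading=126, move]
FD 10.3: (-3.987,20.08) -> (-10.041,28.413) [heading=126, move]
BK 13.7: (-10.041,28.413) -> (-1.989,17.329) [heading=126, move]
Final: pos=(-1.989,17.329), heading=126, 1 segment(s) drawn

Answer: -1.989 17.329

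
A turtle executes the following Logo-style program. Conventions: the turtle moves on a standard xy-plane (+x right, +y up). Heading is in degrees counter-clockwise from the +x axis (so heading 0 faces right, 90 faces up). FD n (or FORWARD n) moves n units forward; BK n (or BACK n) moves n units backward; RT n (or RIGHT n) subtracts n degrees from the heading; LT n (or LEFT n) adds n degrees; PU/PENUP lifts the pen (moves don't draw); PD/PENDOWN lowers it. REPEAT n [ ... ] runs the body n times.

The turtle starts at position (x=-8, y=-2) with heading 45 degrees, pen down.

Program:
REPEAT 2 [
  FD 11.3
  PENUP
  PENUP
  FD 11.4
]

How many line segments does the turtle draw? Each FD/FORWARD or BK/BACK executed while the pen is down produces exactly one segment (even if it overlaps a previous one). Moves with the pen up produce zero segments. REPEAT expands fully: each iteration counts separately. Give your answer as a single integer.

Answer: 1

Derivation:
Executing turtle program step by step:
Start: pos=(-8,-2), heading=45, pen down
REPEAT 2 [
  -- iteration 1/2 --
  FD 11.3: (-8,-2) -> (-0.01,5.99) [heading=45, draw]
  PU: pen up
  PU: pen up
  FD 11.4: (-0.01,5.99) -> (8.051,14.051) [heading=45, move]
  -- iteration 2/2 --
  FD 11.3: (8.051,14.051) -> (16.042,22.042) [heading=45, move]
  PU: pen up
  PU: pen up
  FD 11.4: (16.042,22.042) -> (24.103,30.103) [heading=45, move]
]
Final: pos=(24.103,30.103), heading=45, 1 segment(s) drawn
Segments drawn: 1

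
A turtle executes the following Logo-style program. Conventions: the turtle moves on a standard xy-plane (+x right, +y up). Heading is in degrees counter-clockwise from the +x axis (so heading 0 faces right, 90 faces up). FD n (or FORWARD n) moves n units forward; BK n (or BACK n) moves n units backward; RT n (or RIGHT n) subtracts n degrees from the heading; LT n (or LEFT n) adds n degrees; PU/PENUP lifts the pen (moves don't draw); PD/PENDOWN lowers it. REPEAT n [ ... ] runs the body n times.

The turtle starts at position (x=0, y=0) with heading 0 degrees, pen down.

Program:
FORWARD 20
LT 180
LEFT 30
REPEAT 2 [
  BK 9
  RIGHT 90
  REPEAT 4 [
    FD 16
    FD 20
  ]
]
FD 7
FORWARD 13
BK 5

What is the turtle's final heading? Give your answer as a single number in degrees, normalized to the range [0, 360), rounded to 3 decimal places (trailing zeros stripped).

Answer: 30

Derivation:
Executing turtle program step by step:
Start: pos=(0,0), heading=0, pen down
FD 20: (0,0) -> (20,0) [heading=0, draw]
LT 180: heading 0 -> 180
LT 30: heading 180 -> 210
REPEAT 2 [
  -- iteration 1/2 --
  BK 9: (20,0) -> (27.794,4.5) [heading=210, draw]
  RT 90: heading 210 -> 120
  REPEAT 4 [
    -- iteration 1/4 --
    FD 16: (27.794,4.5) -> (19.794,18.356) [heading=120, draw]
    FD 20: (19.794,18.356) -> (9.794,35.677) [heading=120, draw]
    -- iteration 2/4 --
    FD 16: (9.794,35.677) -> (1.794,49.533) [heading=120, draw]
    FD 20: (1.794,49.533) -> (-8.206,66.854) [heading=120, draw]
    -- iteration 3/4 --
    FD 16: (-8.206,66.854) -> (-16.206,80.71) [heading=120, draw]
    FD 20: (-16.206,80.71) -> (-26.206,98.031) [heading=120, draw]
    -- iteration 4/4 --
    FD 16: (-26.206,98.031) -> (-34.206,111.887) [heading=120, draw]
    FD 20: (-34.206,111.887) -> (-44.206,129.208) [heading=120, draw]
  ]
  -- iteration 2/2 --
  BK 9: (-44.206,129.208) -> (-39.706,121.413) [heading=120, draw]
  RT 90: heading 120 -> 30
  REPEAT 4 [
    -- iteration 1/4 --
    FD 16: (-39.706,121.413) -> (-25.849,129.413) [heading=30, draw]
    FD 20: (-25.849,129.413) -> (-8.529,139.413) [heading=30, draw]
    -- iteration 2/4 --
    FD 16: (-8.529,139.413) -> (5.328,147.413) [heading=30, draw]
    FD 20: (5.328,147.413) -> (22.648,157.413) [heading=30, draw]
    -- iteration 3/4 --
    FD 16: (22.648,157.413) -> (36.504,165.413) [heading=30, draw]
    FD 20: (36.504,165.413) -> (53.825,175.413) [heading=30, draw]
    -- iteration 4/4 --
    FD 16: (53.825,175.413) -> (67.681,183.413) [heading=30, draw]
    FD 20: (67.681,183.413) -> (85.002,193.413) [heading=30, draw]
  ]
]
FD 7: (85.002,193.413) -> (91.064,196.913) [heading=30, draw]
FD 13: (91.064,196.913) -> (102.322,203.413) [heading=30, draw]
BK 5: (102.322,203.413) -> (97.992,200.913) [heading=30, draw]
Final: pos=(97.992,200.913), heading=30, 22 segment(s) drawn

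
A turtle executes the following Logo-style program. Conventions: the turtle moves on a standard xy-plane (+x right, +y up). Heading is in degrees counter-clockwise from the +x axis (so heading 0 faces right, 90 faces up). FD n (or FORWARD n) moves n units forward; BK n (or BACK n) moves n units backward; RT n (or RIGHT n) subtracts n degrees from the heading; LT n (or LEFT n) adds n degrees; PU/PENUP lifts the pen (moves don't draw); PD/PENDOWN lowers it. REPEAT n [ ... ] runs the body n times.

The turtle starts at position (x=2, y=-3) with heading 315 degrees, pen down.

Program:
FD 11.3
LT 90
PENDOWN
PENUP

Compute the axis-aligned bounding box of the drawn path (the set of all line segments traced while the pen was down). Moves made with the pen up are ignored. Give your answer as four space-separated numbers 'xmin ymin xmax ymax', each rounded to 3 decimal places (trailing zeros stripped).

Answer: 2 -10.99 9.99 -3

Derivation:
Executing turtle program step by step:
Start: pos=(2,-3), heading=315, pen down
FD 11.3: (2,-3) -> (9.99,-10.99) [heading=315, draw]
LT 90: heading 315 -> 45
PD: pen down
PU: pen up
Final: pos=(9.99,-10.99), heading=45, 1 segment(s) drawn

Segment endpoints: x in {2, 9.99}, y in {-10.99, -3}
xmin=2, ymin=-10.99, xmax=9.99, ymax=-3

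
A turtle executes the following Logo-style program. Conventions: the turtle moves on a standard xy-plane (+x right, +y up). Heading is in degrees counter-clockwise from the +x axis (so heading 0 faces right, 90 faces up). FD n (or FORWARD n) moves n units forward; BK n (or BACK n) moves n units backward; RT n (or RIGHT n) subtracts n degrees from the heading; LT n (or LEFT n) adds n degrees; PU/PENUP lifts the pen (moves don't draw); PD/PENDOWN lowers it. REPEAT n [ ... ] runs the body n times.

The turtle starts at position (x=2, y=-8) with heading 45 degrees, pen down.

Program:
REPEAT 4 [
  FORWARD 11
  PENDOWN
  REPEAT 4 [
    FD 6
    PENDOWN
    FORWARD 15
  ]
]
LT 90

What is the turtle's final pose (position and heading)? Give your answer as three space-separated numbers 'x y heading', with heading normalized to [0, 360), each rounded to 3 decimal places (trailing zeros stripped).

Answer: 270.701 260.701 135

Derivation:
Executing turtle program step by step:
Start: pos=(2,-8), heading=45, pen down
REPEAT 4 [
  -- iteration 1/4 --
  FD 11: (2,-8) -> (9.778,-0.222) [heading=45, draw]
  PD: pen down
  REPEAT 4 [
    -- iteration 1/4 --
    FD 6: (9.778,-0.222) -> (14.021,4.021) [heading=45, draw]
    PD: pen down
    FD 15: (14.021,4.021) -> (24.627,14.627) [heading=45, draw]
    -- iteration 2/4 --
    FD 6: (24.627,14.627) -> (28.87,18.87) [heading=45, draw]
    PD: pen down
    FD 15: (28.87,18.87) -> (39.477,29.477) [heading=45, draw]
    -- iteration 3/4 --
    FD 6: (39.477,29.477) -> (43.719,33.719) [heading=45, draw]
    PD: pen down
    FD 15: (43.719,33.719) -> (54.326,44.326) [heading=45, draw]
    -- iteration 4/4 --
    FD 6: (54.326,44.326) -> (58.569,48.569) [heading=45, draw]
    PD: pen down
    FD 15: (58.569,48.569) -> (69.175,59.175) [heading=45, draw]
  ]
  -- iteration 2/4 --
  FD 11: (69.175,59.175) -> (76.953,66.953) [heading=45, draw]
  PD: pen down
  REPEAT 4 [
    -- iteration 1/4 --
    FD 6: (76.953,66.953) -> (81.196,71.196) [heading=45, draw]
    PD: pen down
    FD 15: (81.196,71.196) -> (91.803,81.803) [heading=45, draw]
    -- iteration 2/4 --
    FD 6: (91.803,81.803) -> (96.045,86.045) [heading=45, draw]
    PD: pen down
    FD 15: (96.045,86.045) -> (106.652,96.652) [heading=45, draw]
    -- iteration 3/4 --
    FD 6: (106.652,96.652) -> (110.894,100.894) [heading=45, draw]
    PD: pen down
    FD 15: (110.894,100.894) -> (121.501,111.501) [heading=45, draw]
    -- iteration 4/4 --
    FD 6: (121.501,111.501) -> (125.744,115.744) [heading=45, draw]
    PD: pen down
    FD 15: (125.744,115.744) -> (136.35,126.35) [heading=45, draw]
  ]
  -- iteration 3/4 --
  FD 11: (136.35,126.35) -> (144.128,134.128) [heading=45, draw]
  PD: pen down
  REPEAT 4 [
    -- iteration 1/4 --
    FD 6: (144.128,134.128) -> (148.371,138.371) [heading=45, draw]
    PD: pen down
    FD 15: (148.371,138.371) -> (158.978,148.978) [heading=45, draw]
    -- iteration 2/4 --
    FD 6: (158.978,148.978) -> (163.22,153.22) [heading=45, draw]
    PD: pen down
    FD 15: (163.22,153.22) -> (173.827,163.827) [heading=45, draw]
    -- iteration 3/4 --
    FD 6: (173.827,163.827) -> (178.07,168.07) [heading=45, draw]
    PD: pen down
    FD 15: (178.07,168.07) -> (188.676,178.676) [heading=45, draw]
    -- iteration 4/4 --
    FD 6: (188.676,178.676) -> (192.919,182.919) [heading=45, draw]
    PD: pen down
    FD 15: (192.919,182.919) -> (203.525,193.525) [heading=45, draw]
  ]
  -- iteration 4/4 --
  FD 11: (203.525,193.525) -> (211.304,201.304) [heading=45, draw]
  PD: pen down
  REPEAT 4 [
    -- iteration 1/4 --
    FD 6: (211.304,201.304) -> (215.546,205.546) [heading=45, draw]
    PD: pen down
    FD 15: (215.546,205.546) -> (226.153,216.153) [heading=45, draw]
    -- iteration 2/4 --
    FD 6: (226.153,216.153) -> (230.395,220.395) [heading=45, draw]
    PD: pen down
    FD 15: (230.395,220.395) -> (241.002,231.002) [heading=45, draw]
    -- iteration 3/4 --
    FD 6: (241.002,231.002) -> (245.245,235.245) [heading=45, draw]
    PD: pen down
    FD 15: (245.245,235.245) -> (255.851,245.851) [heading=45, draw]
    -- iteration 4/4 --
    FD 6: (255.851,245.851) -> (260.094,250.094) [heading=45, draw]
    PD: pen down
    FD 15: (260.094,250.094) -> (270.701,260.701) [heading=45, draw]
  ]
]
LT 90: heading 45 -> 135
Final: pos=(270.701,260.701), heading=135, 36 segment(s) drawn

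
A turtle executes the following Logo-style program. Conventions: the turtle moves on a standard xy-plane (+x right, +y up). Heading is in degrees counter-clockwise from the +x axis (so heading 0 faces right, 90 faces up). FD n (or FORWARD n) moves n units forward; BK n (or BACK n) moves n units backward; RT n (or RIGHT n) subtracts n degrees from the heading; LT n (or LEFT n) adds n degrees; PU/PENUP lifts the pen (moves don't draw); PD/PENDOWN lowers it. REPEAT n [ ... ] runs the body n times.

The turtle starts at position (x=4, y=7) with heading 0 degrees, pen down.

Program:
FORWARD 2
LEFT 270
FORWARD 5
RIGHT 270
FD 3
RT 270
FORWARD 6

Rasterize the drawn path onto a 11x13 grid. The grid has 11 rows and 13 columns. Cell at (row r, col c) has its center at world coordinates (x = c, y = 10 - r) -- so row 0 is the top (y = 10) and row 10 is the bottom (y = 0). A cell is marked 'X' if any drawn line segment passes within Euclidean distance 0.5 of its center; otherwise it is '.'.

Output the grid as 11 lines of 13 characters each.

Segment 0: (4,7) -> (6,7)
Segment 1: (6,7) -> (6,2)
Segment 2: (6,2) -> (9,2)
Segment 3: (9,2) -> (9,8)

Answer: .............
.............
.........X...
....XXX..X...
......X..X...
......X..X...
......X..X...
......X..X...
......XXXX...
.............
.............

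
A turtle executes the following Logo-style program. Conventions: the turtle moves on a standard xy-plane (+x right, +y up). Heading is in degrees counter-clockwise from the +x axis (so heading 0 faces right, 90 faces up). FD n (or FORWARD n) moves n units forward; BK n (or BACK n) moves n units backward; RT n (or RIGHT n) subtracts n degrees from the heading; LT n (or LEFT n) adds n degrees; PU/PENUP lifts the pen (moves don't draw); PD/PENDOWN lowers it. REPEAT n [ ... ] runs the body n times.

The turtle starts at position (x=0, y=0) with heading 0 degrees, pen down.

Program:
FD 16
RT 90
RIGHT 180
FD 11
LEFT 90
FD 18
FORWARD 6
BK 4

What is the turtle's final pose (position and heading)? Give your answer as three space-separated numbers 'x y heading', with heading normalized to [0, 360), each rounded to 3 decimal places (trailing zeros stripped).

Answer: -4 11 180

Derivation:
Executing turtle program step by step:
Start: pos=(0,0), heading=0, pen down
FD 16: (0,0) -> (16,0) [heading=0, draw]
RT 90: heading 0 -> 270
RT 180: heading 270 -> 90
FD 11: (16,0) -> (16,11) [heading=90, draw]
LT 90: heading 90 -> 180
FD 18: (16,11) -> (-2,11) [heading=180, draw]
FD 6: (-2,11) -> (-8,11) [heading=180, draw]
BK 4: (-8,11) -> (-4,11) [heading=180, draw]
Final: pos=(-4,11), heading=180, 5 segment(s) drawn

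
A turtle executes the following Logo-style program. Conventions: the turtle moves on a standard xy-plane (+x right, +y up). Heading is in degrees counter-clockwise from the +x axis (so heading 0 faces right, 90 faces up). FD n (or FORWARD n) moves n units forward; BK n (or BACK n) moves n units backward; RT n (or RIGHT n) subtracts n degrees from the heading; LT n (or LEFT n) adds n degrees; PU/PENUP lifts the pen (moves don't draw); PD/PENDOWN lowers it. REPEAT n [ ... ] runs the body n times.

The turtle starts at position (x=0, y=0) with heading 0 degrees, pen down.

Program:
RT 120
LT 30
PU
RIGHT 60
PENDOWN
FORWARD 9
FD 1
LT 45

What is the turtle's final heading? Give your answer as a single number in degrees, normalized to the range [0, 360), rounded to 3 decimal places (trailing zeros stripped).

Answer: 255

Derivation:
Executing turtle program step by step:
Start: pos=(0,0), heading=0, pen down
RT 120: heading 0 -> 240
LT 30: heading 240 -> 270
PU: pen up
RT 60: heading 270 -> 210
PD: pen down
FD 9: (0,0) -> (-7.794,-4.5) [heading=210, draw]
FD 1: (-7.794,-4.5) -> (-8.66,-5) [heading=210, draw]
LT 45: heading 210 -> 255
Final: pos=(-8.66,-5), heading=255, 2 segment(s) drawn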